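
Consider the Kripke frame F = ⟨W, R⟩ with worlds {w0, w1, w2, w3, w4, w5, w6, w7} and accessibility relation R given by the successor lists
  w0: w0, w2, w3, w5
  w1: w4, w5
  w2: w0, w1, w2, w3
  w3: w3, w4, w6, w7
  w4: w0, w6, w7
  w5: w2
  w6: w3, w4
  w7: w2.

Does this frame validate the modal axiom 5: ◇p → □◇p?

No

The schema 5 characterises exactly the Euclidean frames.
Euclidean: no — w0 R w2 and w0 R w5, but not w2 R w5.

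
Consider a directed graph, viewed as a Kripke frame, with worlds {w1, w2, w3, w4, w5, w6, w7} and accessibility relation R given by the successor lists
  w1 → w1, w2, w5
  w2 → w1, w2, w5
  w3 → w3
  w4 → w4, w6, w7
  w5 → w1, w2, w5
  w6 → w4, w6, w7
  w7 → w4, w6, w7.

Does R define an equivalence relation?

Yes

Reflexive: yes — every world is R-related to itself.
Symmetric: yes — every pair in R has its reverse in R.
Transitive: yes — every two-step R-path is closed by a direct edge.
So R is an equivalence relation.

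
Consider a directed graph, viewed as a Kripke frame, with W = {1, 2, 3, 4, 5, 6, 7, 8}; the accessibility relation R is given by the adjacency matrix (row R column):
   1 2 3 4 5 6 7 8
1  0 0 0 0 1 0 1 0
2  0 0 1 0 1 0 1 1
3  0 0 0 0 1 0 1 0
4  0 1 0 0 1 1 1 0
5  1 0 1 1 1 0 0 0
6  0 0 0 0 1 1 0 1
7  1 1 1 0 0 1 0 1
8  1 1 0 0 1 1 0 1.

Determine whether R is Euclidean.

No

Euclidean: no — 1 R 5 and 1 R 7, but not 5 R 7.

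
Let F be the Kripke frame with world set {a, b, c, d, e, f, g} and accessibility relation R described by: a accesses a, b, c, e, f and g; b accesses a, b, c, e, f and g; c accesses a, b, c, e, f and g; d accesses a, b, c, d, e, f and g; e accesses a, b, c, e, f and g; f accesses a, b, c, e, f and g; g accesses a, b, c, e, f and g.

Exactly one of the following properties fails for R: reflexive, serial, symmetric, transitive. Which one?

Reflexive: yes — every world is R-related to itself.
Serial: yes — every world has a successor (e.g. a R a).
Symmetric: no — d R a but not a R d.
Transitive: yes — every two-step R-path is closed by a direct edge.
Only symmetric fails.

symmetric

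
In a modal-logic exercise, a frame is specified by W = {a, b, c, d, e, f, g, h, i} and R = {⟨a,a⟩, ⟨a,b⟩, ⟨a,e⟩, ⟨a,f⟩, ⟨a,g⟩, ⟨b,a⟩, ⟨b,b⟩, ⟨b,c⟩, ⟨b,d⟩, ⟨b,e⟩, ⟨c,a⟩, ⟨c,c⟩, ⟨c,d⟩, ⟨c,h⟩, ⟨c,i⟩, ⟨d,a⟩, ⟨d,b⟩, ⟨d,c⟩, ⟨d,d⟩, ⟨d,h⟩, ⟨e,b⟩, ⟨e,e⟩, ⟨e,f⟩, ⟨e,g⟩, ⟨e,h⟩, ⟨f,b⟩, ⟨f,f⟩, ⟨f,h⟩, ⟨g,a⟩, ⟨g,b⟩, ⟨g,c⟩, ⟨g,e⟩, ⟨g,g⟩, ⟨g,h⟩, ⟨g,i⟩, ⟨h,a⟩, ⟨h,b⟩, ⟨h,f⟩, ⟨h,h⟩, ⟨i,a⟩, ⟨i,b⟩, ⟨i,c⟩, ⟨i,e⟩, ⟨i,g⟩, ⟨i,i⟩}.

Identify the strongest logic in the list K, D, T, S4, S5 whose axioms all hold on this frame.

Serial (axiom D): yes — every world has a successor (e.g. a R a).
Reflexive (axiom T): yes — every world is R-related to itself.
Transitive (axiom 4): no — a R b and b R c, but not a R c.
Euclidean (axiom 5): no — a R b and a R f, but not b R f.
So F validates K, D, T; S4 would additionally require R to be transitive. The strongest is T.

T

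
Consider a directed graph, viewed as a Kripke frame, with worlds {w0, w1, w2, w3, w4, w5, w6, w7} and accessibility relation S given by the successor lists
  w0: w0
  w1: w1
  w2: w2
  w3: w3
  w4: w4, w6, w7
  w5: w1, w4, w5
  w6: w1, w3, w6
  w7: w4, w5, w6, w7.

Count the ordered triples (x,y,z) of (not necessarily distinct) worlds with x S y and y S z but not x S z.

8

Enumerating: (w4,w6,w1), (w4,w6,w3), (w4,w7,w5), (w5,w4,w6), (w5,w4,w7), (w7,w5,w1), (w7,w6,w1), (w7,w6,w3).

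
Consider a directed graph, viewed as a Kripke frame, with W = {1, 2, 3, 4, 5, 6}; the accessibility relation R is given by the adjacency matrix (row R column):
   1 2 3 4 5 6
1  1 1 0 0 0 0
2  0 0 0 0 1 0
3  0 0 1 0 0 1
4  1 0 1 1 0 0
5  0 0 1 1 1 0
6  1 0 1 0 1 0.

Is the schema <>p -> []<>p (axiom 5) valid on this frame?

No

By correspondence theory, 5 is valid on a frame iff R is Euclidean.
Euclidean: no — 4 R 1 and 4 R 3, but not 1 R 3.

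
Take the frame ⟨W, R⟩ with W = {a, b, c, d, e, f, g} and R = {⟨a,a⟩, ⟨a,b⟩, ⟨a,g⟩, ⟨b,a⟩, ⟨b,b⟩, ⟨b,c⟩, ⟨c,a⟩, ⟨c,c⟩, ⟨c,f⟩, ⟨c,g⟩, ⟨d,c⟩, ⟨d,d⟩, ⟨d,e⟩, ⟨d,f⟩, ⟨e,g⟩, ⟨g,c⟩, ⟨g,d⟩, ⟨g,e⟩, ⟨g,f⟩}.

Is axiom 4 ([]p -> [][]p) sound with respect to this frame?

No

Axiom 4 corresponds to the accessibility relation being transitive.
Transitive: no — a R b and b R c, but not a R c.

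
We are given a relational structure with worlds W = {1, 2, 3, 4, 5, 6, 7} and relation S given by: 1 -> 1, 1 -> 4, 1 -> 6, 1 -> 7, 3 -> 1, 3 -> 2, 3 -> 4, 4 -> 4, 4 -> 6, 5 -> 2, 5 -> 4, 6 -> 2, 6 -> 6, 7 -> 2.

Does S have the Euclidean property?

Euclidean: no — 1 S 4 and 1 S 7, but not 4 S 7.

No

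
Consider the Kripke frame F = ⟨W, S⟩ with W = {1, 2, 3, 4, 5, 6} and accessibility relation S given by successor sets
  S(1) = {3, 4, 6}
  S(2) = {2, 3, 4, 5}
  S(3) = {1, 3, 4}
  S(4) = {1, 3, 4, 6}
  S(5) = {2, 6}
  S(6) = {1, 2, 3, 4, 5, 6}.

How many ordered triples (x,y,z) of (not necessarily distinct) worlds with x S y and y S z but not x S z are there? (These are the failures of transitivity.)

Enumerating: (1,3,1), (1,4,1), (1,6,1), (1,6,2), (1,6,5), (2,3,1), (2,4,1), (2,4,6), (2,5,6), (3,1,6), (3,4,6), (4,6,2), … and 8 more.
Total: 20.

20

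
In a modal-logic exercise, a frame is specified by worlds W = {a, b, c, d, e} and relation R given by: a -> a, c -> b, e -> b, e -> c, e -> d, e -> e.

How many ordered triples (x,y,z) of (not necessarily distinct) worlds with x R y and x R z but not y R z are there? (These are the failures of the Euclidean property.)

Enumerating: (c,b,b), (e,b,b), (e,b,c), (e,b,d), (e,b,e), (e,c,c), (e,c,d), (e,c,e), (e,d,b), (e,d,c), (e,d,d), (e,d,e).

12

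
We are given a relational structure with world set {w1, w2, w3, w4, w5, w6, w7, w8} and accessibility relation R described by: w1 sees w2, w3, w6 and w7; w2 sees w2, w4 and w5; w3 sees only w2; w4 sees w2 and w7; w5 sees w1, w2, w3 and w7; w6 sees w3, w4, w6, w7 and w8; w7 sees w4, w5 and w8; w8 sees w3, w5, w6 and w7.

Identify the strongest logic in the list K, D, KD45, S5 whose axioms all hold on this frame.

D

Serial (axiom D): yes — every world has a successor (e.g. w1 R w2).
Euclidean (axiom 5): no — w1 R w2 and w1 R w3, but not w2 R w3.
Transitive (axiom 4): no — w1 R w2 and w2 R w4, but not w1 R w4.
Reflexive (axiom T): no — w1 is not related to itself.
So F validates K, D; KD45 would additionally require R to be Euclidean and transitive. The strongest is D.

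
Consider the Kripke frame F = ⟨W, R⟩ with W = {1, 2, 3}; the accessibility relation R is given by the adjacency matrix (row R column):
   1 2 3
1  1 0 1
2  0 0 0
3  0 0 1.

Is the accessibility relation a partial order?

No

Reflexive: no — 2 is not related to itself.
Transitive: yes — every two-step R-path is closed by a direct edge.
Antisymmetric: yes — no distinct pair is related both ways.
So R is not a partial order.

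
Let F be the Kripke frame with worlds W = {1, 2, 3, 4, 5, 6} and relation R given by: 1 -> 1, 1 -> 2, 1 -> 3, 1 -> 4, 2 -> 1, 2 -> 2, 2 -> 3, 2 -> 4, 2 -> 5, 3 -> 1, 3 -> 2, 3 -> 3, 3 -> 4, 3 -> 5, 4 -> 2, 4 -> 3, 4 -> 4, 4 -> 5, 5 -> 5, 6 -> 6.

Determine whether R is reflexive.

Yes

Reflexive: yes — every world is R-related to itself.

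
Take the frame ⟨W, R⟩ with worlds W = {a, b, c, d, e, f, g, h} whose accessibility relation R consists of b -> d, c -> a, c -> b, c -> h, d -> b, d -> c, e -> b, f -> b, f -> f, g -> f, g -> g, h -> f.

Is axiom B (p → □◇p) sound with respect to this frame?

No

By correspondence theory, B is valid on a frame iff R is symmetric.
Symmetric: no — c R a but not a R c.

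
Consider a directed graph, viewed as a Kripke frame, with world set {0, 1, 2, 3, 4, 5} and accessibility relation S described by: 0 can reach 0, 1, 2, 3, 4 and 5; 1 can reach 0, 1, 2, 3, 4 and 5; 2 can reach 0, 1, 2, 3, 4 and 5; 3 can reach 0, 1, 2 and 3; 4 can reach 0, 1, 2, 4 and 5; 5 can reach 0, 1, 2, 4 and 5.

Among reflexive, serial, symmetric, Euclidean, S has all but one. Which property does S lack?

Reflexive: yes — every world is S-related to itself.
Serial: yes — every world has a successor (e.g. 0 S 0).
Symmetric: yes — every pair in S has its reverse in S.
Euclidean: no — 0 S 3 and 0 S 4, but not 3 S 4.
Only Euclidean fails.

Euclidean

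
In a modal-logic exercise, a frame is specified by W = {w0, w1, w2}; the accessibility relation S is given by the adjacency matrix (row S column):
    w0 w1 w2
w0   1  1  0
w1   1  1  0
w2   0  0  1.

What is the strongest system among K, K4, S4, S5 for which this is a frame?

Transitive (axiom 4): yes — every two-step S-path is closed by a direct edge.
Reflexive (axiom T): yes — every world is S-related to itself.
Euclidean (axiom 5): yes — any two successors of a common world are S-related.
So F validates K, K4, S4, S5. The strongest is S5.

S5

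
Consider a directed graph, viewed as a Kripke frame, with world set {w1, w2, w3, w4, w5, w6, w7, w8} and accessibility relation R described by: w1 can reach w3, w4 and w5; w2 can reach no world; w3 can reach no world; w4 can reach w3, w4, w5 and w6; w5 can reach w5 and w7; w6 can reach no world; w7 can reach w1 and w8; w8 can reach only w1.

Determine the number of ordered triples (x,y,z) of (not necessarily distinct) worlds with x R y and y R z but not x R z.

11

Enumerating: (w1,w4,w6), (w1,w5,w7), (w4,w5,w7), (w5,w7,w1), (w5,w7,w8), (w7,w1,w3), (w7,w1,w4), (w7,w1,w5), (w8,w1,w3), (w8,w1,w4), (w8,w1,w5).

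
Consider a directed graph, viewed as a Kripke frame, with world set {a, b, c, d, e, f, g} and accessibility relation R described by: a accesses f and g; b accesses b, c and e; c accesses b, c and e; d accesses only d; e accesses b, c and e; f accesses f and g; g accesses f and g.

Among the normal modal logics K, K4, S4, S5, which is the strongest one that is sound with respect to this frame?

K4

Transitive (axiom 4): yes — every two-step R-path is closed by a direct edge.
Reflexive (axiom T): no — a is not related to itself.
Euclidean (axiom 5): yes — any two successors of a common world are R-related.
So F validates K, K4; S4 would additionally require R to be reflexive. The strongest is K4.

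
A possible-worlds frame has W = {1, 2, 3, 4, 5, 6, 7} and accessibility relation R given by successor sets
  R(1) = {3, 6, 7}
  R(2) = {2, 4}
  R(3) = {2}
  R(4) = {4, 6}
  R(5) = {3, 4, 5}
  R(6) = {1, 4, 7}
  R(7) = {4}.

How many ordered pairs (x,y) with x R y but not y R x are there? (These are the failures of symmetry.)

Enumerating: (1,3), (1,7), (2,4), (3,2), (5,3), (5,4), (6,7), (7,4).

8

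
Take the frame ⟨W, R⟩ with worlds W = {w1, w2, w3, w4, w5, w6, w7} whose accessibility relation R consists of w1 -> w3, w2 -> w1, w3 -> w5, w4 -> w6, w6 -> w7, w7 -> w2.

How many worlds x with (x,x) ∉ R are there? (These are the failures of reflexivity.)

Enumerating: w1, w2, w3, w4, w5, w6, w7.

7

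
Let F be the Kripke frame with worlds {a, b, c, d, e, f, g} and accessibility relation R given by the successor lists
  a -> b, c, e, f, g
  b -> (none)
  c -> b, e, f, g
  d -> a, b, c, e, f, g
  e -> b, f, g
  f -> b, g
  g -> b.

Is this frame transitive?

Transitive: yes — every two-step R-path is closed by a direct edge.

Yes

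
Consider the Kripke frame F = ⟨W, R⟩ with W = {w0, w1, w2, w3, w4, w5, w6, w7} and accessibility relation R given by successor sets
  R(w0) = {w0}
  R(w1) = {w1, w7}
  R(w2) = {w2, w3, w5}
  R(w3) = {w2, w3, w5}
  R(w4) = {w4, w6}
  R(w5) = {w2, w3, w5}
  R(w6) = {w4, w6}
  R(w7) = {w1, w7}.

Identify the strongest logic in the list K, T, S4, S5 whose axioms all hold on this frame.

Reflexive (axiom T): yes — every world is R-related to itself.
Transitive (axiom 4): yes — every two-step R-path is closed by a direct edge.
Euclidean (axiom 5): yes — any two successors of a common world are R-related.
So F validates K, T, S4, S5. The strongest is S5.

S5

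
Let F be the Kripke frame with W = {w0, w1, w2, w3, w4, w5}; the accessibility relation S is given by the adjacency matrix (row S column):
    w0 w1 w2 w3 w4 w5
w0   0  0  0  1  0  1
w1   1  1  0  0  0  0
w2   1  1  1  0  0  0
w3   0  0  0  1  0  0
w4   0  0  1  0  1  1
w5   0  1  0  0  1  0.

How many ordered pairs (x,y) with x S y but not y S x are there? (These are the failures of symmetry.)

7

Enumerating: (w0,w3), (w0,w5), (w1,w0), (w2,w0), (w2,w1), (w4,w2), (w5,w1).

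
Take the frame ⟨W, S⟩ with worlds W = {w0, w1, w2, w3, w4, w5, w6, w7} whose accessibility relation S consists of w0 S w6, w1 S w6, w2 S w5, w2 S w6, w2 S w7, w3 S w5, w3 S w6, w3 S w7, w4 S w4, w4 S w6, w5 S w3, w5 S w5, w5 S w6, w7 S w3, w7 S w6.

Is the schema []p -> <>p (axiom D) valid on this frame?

Axiom D corresponds to the accessibility relation being serial.
Serial: no — w6 has no S-successor.

No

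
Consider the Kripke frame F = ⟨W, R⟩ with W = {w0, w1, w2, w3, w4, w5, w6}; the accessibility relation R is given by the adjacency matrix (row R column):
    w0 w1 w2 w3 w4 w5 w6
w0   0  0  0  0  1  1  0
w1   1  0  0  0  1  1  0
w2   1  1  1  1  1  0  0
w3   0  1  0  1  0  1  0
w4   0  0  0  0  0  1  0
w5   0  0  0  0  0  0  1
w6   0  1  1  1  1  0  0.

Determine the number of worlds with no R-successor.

0

R is serial; there are no such worlds.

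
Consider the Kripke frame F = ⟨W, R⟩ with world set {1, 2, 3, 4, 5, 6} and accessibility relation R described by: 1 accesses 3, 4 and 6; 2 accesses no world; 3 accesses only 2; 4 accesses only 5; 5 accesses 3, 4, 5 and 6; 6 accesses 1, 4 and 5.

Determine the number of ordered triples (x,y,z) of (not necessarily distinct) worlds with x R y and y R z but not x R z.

13

Enumerating: (1,3,2), (1,4,5), (1,6,1), (1,6,5), (4,5,3), (4,5,4), (4,5,6), (5,3,2), (5,6,1), (6,1,3), (6,1,6), (6,5,3), (6,5,6).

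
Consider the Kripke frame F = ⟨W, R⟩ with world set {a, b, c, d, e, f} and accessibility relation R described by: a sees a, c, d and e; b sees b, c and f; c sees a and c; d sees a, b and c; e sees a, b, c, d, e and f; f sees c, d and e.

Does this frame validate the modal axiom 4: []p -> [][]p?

The schema 4 characterises exactly the transitive frames.
Transitive: no — a R d and d R b, but not a R b.

No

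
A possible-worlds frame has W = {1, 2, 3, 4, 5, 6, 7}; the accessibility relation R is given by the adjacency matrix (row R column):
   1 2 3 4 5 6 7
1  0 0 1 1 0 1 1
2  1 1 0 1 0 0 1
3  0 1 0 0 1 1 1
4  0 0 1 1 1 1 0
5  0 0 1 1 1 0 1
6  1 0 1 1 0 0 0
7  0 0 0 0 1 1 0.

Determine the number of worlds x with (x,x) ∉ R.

4

Enumerating: 1, 3, 6, 7.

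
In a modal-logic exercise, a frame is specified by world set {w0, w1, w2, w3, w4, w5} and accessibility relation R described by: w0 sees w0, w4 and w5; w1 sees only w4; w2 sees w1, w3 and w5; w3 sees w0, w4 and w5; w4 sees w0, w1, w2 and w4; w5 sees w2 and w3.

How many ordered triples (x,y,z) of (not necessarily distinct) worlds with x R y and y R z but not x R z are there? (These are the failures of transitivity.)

23

Enumerating: (w0,w4,w1), (w0,w4,w2), (w0,w5,w2), (w0,w5,w3), (w1,w4,w0), (w1,w4,w1), (w1,w4,w2), (w2,w1,w4), (w2,w3,w0), (w2,w3,w4), (w2,w5,w2), (w3,w4,w1), … and 11 more.
Total: 23.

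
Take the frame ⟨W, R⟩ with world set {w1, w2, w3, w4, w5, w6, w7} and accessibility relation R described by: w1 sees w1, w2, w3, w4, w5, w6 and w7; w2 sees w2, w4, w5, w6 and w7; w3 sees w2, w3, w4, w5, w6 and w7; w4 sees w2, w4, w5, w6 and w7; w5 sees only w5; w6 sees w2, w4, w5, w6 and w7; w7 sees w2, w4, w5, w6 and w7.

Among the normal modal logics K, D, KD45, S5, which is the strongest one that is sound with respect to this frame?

D

Serial (axiom D): yes — every world has a successor (e.g. w1 R w1).
Euclidean (axiom 5): no — w1 R w2 and w1 R w3, but not w2 R w3.
Transitive (axiom 4): yes — every two-step R-path is closed by a direct edge.
Reflexive (axiom T): yes — every world is R-related to itself.
So F validates K, D; KD45 would additionally require R to be Euclidean. The strongest is D.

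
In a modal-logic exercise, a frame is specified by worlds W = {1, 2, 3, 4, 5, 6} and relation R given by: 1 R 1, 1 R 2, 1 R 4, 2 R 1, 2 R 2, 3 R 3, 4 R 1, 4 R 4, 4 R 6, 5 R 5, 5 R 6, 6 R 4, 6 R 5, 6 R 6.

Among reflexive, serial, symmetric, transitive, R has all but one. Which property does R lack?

transitive

Reflexive: yes — every world is R-related to itself.
Serial: yes — every world has a successor (e.g. 1 R 1).
Symmetric: yes — every pair in R has its reverse in R.
Transitive: no — 1 R 4 and 4 R 6, but not 1 R 6.
Only transitive fails.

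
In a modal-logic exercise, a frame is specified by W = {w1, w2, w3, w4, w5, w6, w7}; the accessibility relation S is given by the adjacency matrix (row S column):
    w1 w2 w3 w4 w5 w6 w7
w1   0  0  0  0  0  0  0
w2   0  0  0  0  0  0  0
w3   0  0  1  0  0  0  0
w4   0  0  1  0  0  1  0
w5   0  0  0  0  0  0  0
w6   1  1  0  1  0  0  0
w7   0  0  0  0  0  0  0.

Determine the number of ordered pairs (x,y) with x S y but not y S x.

3

Enumerating: (w4,w3), (w6,w1), (w6,w2).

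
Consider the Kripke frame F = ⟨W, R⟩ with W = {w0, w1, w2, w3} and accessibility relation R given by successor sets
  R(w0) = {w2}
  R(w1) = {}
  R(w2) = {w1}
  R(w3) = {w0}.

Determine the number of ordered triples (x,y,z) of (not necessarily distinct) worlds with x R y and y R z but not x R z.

2

Enumerating: (w0,w2,w1), (w3,w0,w2).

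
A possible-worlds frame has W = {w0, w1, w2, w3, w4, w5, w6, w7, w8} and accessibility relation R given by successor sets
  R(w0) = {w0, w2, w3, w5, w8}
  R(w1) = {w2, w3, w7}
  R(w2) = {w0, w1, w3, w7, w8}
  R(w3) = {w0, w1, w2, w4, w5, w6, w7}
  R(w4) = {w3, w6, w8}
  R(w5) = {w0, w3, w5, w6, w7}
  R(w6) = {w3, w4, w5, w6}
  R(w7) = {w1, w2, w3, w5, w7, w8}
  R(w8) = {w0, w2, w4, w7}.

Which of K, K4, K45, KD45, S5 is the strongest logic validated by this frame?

Transitive (axiom 4): no — w0 R w2 and w2 R w1, but not w0 R w1.
Euclidean (axiom 5): no — w0 R w2 and w0 R w5, but not w2 R w5.
Serial (axiom D): yes — every world has a successor (e.g. w0 R w0).
Reflexive (axiom T): no — w1 is not related to itself.
So F validates K; K4 would additionally require R to be transitive. The strongest is K.

K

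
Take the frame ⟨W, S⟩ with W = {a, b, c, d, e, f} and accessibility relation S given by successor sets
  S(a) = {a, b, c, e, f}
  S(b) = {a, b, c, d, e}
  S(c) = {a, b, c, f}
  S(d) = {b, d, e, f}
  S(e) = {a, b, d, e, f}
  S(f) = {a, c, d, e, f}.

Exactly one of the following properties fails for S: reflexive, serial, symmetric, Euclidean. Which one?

Euclidean

Reflexive: yes — every world is S-related to itself.
Serial: yes — every world has a successor (e.g. a S a).
Symmetric: yes — every pair in S has its reverse in S.
Euclidean: no — a S b and a S f, but not b S f.
Only Euclidean fails.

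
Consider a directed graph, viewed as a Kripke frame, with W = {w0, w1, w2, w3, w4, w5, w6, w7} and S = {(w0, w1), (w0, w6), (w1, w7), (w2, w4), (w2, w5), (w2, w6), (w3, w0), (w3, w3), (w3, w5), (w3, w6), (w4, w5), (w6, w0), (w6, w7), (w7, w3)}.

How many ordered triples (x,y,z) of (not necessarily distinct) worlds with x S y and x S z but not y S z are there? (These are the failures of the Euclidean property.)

Enumerating: (w0,w1,w1), (w0,w1,w6), (w0,w6,w1), (w0,w6,w6), (w1,w7,w7), (w2,w4,w4), (w2,w4,w6), (w2,w5,w4), (w2,w5,w5), (w2,w5,w6), (w2,w6,w4), (w2,w6,w5), … and 16 more.
Total: 28.

28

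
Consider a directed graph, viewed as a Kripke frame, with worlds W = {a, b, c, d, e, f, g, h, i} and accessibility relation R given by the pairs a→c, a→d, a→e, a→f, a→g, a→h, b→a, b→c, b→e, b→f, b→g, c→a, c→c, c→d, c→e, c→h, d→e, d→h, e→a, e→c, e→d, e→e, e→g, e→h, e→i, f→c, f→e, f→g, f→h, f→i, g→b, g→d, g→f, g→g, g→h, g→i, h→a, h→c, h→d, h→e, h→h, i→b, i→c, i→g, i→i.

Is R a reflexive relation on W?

Reflexive: no — a is not related to itself.

No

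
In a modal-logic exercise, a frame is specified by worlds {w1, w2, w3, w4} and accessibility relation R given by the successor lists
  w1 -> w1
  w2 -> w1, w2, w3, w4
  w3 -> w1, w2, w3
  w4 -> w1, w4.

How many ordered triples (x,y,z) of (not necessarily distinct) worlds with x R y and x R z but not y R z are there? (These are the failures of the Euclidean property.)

Enumerating: (w2,w1,w2), (w2,w1,w3), (w2,w1,w4), (w2,w3,w4), (w2,w4,w2), (w2,w4,w3), (w3,w1,w2), (w3,w1,w3), (w4,w1,w4).

9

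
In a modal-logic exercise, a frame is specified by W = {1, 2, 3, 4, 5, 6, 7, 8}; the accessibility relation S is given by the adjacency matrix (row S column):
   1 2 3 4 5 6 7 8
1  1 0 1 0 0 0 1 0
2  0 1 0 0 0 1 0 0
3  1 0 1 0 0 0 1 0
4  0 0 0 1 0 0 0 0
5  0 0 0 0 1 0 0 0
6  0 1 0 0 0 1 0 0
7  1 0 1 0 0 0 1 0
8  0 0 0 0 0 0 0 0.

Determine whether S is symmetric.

Symmetric: yes — every pair in S has its reverse in S.

Yes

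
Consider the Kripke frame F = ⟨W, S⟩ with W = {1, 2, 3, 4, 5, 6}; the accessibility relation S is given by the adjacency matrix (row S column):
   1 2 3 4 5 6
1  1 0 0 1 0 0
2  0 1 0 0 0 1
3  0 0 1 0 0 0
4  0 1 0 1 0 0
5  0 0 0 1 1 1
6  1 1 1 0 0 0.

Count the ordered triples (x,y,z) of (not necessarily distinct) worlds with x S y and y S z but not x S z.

Enumerating: (1,4,2), (2,6,1), (2,6,3), (4,2,6), (5,4,2), (5,6,1), (5,6,2), (5,6,3), (6,1,4), (6,2,6).

10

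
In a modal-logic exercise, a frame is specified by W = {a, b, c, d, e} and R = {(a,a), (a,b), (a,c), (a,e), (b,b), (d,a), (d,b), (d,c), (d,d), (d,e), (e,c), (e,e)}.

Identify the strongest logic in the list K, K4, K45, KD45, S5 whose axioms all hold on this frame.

K4

Transitive (axiom 4): yes — every two-step R-path is closed by a direct edge.
Euclidean (axiom 5): no — a R b and a R c, but not b R c.
Serial (axiom D): no — c has no R-successor.
Reflexive (axiom T): no — c is not related to itself.
So F validates K, K4; K45 would additionally require R to be Euclidean. The strongest is K4.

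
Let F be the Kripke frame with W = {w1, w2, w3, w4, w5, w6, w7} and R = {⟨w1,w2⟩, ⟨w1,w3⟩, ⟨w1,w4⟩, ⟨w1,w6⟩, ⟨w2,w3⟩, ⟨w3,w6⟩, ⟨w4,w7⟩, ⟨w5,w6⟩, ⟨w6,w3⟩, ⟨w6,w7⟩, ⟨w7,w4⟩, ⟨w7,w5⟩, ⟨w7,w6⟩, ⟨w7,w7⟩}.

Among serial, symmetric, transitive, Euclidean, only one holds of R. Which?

serial

Serial: yes — every world has a successor (e.g. w1 R w2).
Symmetric: no — w1 R w2 but not w2 R w1.
Transitive: no — w1 R w4 and w4 R w7, but not w1 R w7.
Euclidean: no — w1 R w2 and w1 R w4, but not w2 R w4.
Only serial holds.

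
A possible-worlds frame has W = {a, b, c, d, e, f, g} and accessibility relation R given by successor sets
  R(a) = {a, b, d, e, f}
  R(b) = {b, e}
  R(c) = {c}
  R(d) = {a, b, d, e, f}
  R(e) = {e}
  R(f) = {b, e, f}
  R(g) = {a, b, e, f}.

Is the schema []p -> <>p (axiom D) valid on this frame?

By correspondence theory, D is valid on a frame iff R is serial.
Serial: yes — every world has a successor (e.g. a R a).

Yes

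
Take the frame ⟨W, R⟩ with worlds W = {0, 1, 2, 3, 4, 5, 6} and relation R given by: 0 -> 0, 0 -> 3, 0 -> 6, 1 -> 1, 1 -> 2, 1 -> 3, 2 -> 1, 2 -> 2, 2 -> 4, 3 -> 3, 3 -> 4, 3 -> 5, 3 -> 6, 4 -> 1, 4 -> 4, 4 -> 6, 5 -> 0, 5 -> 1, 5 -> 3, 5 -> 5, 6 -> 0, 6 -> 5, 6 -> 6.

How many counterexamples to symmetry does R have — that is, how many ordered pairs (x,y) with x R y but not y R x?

10

Enumerating: (0,3), (1,3), (2,4), (3,4), (3,6), (4,1), (4,6), (5,0), (5,1), (6,5).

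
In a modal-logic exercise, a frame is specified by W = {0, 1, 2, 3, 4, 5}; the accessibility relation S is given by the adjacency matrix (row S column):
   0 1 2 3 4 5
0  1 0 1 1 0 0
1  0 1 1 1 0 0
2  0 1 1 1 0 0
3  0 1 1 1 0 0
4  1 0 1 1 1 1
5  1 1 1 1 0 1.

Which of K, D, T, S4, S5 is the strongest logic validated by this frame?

Serial (axiom D): yes — every world has a successor (e.g. 0 S 0).
Reflexive (axiom T): yes — every world is S-related to itself.
Transitive (axiom 4): no — 0 S 2 and 2 S 1, but not 0 S 1.
Euclidean (axiom 5): no — 4 S 0 and 4 S 5, but not 0 S 5.
So F validates K, D, T; S4 would additionally require S to be transitive. The strongest is T.

T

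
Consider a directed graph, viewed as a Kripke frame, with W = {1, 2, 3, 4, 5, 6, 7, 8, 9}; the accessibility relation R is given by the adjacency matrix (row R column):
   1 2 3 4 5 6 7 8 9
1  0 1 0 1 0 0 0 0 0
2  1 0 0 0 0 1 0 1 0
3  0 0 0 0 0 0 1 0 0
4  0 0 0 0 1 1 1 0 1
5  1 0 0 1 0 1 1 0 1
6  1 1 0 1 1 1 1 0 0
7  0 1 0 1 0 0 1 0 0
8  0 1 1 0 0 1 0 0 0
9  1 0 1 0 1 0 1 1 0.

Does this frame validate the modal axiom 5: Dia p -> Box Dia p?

No

The schema 5 characterises exactly the Euclidean frames.
Euclidean: no — 1 R 2 and 1 R 4, but not 2 R 4.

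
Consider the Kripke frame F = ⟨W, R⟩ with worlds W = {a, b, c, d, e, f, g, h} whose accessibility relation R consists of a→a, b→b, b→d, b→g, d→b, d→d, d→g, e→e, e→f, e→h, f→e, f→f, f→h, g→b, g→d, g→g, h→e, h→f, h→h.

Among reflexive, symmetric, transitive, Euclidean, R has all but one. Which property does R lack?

Reflexive: no — c is not related to itself.
Symmetric: yes — every pair in R has its reverse in R.
Transitive: yes — every two-step R-path is closed by a direct edge.
Euclidean: yes — any two successors of a common world are R-related.
Only reflexive fails.

reflexive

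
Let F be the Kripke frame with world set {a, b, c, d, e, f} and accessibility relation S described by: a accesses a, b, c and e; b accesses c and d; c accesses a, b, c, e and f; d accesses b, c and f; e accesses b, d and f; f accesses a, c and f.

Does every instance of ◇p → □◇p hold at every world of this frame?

By correspondence theory, 5 is valid on a frame iff S is Euclidean.
Euclidean: no — a S b and a S e, but not b S e.

No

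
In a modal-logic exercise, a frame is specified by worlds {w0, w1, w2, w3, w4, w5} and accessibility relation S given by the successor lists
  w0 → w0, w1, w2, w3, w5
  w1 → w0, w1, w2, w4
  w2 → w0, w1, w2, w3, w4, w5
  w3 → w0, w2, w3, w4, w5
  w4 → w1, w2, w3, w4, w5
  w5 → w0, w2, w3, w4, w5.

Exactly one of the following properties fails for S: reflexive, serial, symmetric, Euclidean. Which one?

Reflexive: yes — every world is S-related to itself.
Serial: yes — every world has a successor (e.g. w0 S w0).
Symmetric: yes — every pair in S has its reverse in S.
Euclidean: no — w0 S w1 and w0 S w3, but not w1 S w3.
Only Euclidean fails.

Euclidean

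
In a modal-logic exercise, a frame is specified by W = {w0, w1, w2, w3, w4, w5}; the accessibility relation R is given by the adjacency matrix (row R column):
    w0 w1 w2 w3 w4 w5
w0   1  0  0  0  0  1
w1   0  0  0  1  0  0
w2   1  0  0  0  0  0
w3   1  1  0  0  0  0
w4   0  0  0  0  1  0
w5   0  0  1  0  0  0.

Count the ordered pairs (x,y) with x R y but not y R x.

4

Enumerating: (w0,w5), (w2,w0), (w3,w0), (w5,w2).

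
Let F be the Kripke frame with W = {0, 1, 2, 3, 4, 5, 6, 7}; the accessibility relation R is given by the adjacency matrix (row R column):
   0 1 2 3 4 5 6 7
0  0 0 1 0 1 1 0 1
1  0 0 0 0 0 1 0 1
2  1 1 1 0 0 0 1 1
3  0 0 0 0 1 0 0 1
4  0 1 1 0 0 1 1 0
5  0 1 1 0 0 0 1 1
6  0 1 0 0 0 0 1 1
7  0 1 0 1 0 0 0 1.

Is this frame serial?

Yes

Serial: yes — every world has a successor (e.g. 0 R 2).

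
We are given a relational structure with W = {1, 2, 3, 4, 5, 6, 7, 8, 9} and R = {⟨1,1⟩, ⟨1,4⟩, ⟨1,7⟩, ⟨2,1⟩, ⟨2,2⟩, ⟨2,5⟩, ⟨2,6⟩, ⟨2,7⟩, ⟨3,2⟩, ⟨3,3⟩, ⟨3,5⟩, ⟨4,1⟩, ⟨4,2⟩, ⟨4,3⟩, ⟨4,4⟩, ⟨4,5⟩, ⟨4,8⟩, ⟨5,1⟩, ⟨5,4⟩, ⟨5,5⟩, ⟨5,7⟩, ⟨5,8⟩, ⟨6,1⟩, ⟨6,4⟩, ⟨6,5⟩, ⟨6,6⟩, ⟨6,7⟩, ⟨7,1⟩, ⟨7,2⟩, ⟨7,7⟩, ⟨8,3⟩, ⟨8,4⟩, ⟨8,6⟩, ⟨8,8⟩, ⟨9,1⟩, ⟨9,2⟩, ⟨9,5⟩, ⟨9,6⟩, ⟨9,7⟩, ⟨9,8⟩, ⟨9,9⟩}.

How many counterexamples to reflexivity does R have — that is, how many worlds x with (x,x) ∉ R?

R is reflexive; there are no such worlds.

0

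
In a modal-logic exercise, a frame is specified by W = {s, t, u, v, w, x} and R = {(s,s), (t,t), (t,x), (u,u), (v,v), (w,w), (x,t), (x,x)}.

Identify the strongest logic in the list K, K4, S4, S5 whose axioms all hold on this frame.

Transitive (axiom 4): yes — every two-step R-path is closed by a direct edge.
Reflexive (axiom T): yes — every world is R-related to itself.
Euclidean (axiom 5): yes — any two successors of a common world are R-related.
So F validates K, K4, S4, S5. The strongest is S5.

S5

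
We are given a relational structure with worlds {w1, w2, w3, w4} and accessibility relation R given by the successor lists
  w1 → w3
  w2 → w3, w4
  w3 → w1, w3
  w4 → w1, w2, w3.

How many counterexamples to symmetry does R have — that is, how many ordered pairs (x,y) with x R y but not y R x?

3

Enumerating: (w2,w3), (w4,w1), (w4,w3).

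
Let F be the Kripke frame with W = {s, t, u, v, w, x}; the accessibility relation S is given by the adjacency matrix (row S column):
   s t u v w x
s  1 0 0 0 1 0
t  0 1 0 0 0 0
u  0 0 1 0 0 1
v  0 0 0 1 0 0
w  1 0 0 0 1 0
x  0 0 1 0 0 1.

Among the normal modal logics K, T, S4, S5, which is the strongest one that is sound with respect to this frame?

Reflexive (axiom T): yes — every world is S-related to itself.
Transitive (axiom 4): yes — every two-step S-path is closed by a direct edge.
Euclidean (axiom 5): yes — any two successors of a common world are S-related.
So F validates K, T, S4, S5. The strongest is S5.

S5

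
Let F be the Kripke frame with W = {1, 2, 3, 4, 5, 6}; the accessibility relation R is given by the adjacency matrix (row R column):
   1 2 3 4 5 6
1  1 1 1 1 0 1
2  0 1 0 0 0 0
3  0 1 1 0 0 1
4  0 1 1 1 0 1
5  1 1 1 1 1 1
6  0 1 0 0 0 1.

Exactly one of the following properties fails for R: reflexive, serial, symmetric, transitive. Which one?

symmetric

Reflexive: yes — every world is R-related to itself.
Serial: yes — every world has a successor (e.g. 1 R 1).
Symmetric: no — 1 R 2 but not 2 R 1.
Transitive: yes — every two-step R-path is closed by a direct edge.
Only symmetric fails.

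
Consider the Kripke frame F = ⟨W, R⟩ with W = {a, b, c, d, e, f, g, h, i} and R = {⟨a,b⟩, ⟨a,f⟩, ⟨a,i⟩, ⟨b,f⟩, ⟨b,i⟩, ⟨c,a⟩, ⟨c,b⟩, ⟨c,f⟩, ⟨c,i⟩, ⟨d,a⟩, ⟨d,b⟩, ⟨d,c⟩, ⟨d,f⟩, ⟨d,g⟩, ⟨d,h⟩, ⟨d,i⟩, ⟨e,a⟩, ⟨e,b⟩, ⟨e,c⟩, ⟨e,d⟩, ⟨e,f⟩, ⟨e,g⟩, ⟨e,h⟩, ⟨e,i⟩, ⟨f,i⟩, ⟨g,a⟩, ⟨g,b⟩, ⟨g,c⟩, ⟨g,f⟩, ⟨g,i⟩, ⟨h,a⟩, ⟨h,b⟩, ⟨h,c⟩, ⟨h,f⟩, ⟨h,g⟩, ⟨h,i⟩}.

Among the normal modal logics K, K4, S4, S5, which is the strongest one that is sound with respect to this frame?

Transitive (axiom 4): yes — every two-step R-path is closed by a direct edge.
Reflexive (axiom T): no — a is not related to itself.
Euclidean (axiom 5): no — a R f and a R b, but not f R b.
So F validates K, K4; S4 would additionally require R to be reflexive. The strongest is K4.

K4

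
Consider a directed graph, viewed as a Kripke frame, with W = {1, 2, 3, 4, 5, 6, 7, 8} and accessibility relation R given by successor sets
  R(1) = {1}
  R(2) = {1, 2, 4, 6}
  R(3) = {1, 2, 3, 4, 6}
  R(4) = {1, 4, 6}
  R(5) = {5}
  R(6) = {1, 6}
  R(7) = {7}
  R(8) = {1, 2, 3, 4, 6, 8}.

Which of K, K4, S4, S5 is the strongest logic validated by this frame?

Transitive (axiom 4): yes — every two-step R-path is closed by a direct edge.
Reflexive (axiom T): yes — every world is R-related to itself.
Euclidean (axiom 5): no — 2 R 1 and 2 R 4, but not 1 R 4.
So F validates K, K4, S4; S5 would additionally require R to be Euclidean. The strongest is S4.

S4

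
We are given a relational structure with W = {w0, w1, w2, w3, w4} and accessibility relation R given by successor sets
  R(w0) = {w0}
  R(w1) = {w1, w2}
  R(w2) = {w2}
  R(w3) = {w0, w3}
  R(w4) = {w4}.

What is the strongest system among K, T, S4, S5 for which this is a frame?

S4

Reflexive (axiom T): yes — every world is R-related to itself.
Transitive (axiom 4): yes — every two-step R-path is closed by a direct edge.
Euclidean (axiom 5): no — w1 R w2 and w1 R w1, but not w2 R w1.
So F validates K, T, S4; S5 would additionally require R to be Euclidean. The strongest is S4.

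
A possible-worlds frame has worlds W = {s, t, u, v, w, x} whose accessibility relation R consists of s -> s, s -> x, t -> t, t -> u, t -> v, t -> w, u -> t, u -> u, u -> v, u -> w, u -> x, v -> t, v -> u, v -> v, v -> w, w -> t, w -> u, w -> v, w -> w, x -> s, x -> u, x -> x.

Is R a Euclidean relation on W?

Euclidean: no — u R t and u R x, but not t R x.

No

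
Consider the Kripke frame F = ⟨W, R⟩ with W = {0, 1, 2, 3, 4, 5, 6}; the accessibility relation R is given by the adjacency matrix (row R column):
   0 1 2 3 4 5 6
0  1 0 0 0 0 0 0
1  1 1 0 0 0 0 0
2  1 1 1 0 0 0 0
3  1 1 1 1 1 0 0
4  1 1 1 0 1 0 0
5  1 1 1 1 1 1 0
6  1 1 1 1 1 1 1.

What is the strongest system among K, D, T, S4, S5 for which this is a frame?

S4

Serial (axiom D): yes — every world has a successor (e.g. 0 R 0).
Reflexive (axiom T): yes — every world is R-related to itself.
Transitive (axiom 4): yes — every two-step R-path is closed by a direct edge.
Euclidean (axiom 5): no — 2 R 0 and 2 R 1, but not 0 R 1.
So F validates K, D, T, S4; S5 would additionally require R to be Euclidean. The strongest is S4.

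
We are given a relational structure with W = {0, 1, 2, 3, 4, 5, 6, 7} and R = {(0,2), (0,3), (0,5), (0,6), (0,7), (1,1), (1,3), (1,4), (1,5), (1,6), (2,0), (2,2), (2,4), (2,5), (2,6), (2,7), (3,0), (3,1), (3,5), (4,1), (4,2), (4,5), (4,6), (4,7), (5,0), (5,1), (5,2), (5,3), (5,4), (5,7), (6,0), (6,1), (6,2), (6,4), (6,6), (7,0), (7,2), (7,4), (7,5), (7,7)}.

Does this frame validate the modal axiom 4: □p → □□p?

The schema 4 characterises exactly the transitive frames.
Transitive: no — 0 R 2 and 2 R 4, but not 0 R 4.

No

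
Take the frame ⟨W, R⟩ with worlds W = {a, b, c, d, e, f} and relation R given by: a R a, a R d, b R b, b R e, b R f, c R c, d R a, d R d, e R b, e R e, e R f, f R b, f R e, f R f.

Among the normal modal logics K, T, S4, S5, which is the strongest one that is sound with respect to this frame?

S5

Reflexive (axiom T): yes — every world is R-related to itself.
Transitive (axiom 4): yes — every two-step R-path is closed by a direct edge.
Euclidean (axiom 5): yes — any two successors of a common world are R-related.
So F validates K, T, S4, S5. The strongest is S5.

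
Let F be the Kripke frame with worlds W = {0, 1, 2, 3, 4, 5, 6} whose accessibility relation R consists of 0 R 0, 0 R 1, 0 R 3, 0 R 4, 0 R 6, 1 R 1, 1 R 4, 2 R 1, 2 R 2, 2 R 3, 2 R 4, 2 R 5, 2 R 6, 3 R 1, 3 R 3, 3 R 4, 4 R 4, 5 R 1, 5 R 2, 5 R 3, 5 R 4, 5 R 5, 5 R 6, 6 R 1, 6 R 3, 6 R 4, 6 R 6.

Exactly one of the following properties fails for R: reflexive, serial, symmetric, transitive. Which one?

Reflexive: yes — every world is R-related to itself.
Serial: yes — every world has a successor (e.g. 0 R 0).
Symmetric: no — 0 R 1 but not 1 R 0.
Transitive: yes — every two-step R-path is closed by a direct edge.
Only symmetric fails.

symmetric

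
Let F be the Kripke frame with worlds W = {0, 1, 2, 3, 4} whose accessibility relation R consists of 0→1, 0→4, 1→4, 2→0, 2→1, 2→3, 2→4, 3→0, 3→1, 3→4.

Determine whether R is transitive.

Transitive: yes — every two-step R-path is closed by a direct edge.

Yes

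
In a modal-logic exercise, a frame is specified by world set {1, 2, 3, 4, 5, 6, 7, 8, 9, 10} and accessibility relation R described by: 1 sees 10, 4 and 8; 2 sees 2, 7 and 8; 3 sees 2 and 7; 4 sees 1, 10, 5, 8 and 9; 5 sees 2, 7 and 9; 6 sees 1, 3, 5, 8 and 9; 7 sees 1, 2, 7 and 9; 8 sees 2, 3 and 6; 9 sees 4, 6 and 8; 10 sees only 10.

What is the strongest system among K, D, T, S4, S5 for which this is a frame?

D

Serial (axiom D): yes — every world has a successor (e.g. 1 R 10).
Reflexive (axiom T): no — 1 is not related to itself.
Transitive (axiom 4): no — 1 R 4 and 4 R 5, but not 1 R 5.
Euclidean (axiom 5): no — 1 R 10 and 1 R 4, but not 10 R 4.
So F validates K, D; T would additionally require R to be reflexive. The strongest is D.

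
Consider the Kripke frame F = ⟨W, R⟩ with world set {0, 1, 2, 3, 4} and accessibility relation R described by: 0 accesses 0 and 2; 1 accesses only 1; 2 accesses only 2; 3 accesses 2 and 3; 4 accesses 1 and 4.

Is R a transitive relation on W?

Transitive: yes — every two-step R-path is closed by a direct edge.

Yes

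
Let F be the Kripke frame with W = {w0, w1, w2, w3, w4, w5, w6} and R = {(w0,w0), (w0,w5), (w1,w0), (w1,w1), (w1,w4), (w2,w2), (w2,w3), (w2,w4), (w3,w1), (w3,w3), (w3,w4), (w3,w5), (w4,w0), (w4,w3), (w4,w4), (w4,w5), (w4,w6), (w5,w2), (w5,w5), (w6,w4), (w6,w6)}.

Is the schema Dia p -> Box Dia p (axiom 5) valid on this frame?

No

By correspondence theory, 5 is valid on a frame iff R is Euclidean.
Euclidean: no — w1 R w0 and w1 R w4, but not w0 R w4.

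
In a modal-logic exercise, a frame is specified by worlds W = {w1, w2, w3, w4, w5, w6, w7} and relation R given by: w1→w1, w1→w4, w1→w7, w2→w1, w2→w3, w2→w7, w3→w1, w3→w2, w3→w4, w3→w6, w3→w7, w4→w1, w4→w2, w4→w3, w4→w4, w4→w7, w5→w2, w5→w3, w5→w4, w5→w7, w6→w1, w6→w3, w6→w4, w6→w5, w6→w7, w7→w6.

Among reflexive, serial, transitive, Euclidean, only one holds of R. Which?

serial

Reflexive: no — w2 is not related to itself.
Serial: yes — every world has a successor (e.g. w1 R w1).
Transitive: no — w1 R w4 and w4 R w2, but not w1 R w2.
Euclidean: no — w1 R w7 and w1 R w4, but not w7 R w4.
Only serial holds.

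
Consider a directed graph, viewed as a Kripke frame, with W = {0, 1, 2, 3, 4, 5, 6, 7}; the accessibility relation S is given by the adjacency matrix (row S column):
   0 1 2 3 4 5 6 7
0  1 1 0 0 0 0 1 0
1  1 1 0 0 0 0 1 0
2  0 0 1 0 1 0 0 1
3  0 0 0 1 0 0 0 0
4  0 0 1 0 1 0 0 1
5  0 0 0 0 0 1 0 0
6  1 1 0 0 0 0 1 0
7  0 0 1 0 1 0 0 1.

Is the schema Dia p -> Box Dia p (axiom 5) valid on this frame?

Yes

The schema 5 characterises exactly the Euclidean frames.
Euclidean: yes — any two successors of a common world are S-related.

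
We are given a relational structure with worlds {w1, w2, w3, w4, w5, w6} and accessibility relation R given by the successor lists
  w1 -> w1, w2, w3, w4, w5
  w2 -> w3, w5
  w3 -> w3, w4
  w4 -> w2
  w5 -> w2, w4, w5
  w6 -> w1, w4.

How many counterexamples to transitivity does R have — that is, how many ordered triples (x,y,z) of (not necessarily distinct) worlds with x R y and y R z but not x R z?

11

Enumerating: (w2,w3,w4), (w2,w5,w2), (w2,w5,w4), (w3,w4,w2), (w4,w2,w3), (w4,w2,w5), (w5,w2,w3), (w6,w1,w2), (w6,w1,w3), (w6,w1,w5), (w6,w4,w2).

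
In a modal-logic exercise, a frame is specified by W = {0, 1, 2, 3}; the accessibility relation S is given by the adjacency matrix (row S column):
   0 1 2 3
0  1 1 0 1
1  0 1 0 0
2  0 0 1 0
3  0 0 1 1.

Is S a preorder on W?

Reflexive: yes — every world is S-related to itself.
Transitive: no — 0 S 3 and 3 S 2, but not 0 S 2.
So S is not a preorder.

No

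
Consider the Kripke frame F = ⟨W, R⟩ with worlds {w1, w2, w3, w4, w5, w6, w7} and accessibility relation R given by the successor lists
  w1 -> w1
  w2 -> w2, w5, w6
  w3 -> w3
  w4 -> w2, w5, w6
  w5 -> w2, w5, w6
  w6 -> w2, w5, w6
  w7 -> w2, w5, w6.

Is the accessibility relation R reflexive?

No

Reflexive: no — w4 is not related to itself.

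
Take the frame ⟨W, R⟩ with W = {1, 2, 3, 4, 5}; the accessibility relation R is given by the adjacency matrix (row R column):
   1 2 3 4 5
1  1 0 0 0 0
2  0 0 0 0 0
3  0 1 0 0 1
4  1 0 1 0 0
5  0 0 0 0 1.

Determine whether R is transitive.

No

Transitive: no — 4 R 3 and 3 R 2, but not 4 R 2.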